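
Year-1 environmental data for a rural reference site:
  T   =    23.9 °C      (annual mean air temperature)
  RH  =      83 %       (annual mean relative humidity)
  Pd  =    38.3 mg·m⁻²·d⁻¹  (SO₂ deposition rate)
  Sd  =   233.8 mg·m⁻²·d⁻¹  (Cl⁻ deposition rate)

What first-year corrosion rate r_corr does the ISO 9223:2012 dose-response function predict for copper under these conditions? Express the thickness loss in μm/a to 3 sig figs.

copper: temperature factor f = -0.080·(13.9) = -1.1120
  sulphur-dioxide contribution → 0.6022 μm/a
  chloride contribution → 2.861 μm/a
  total first-year rate 3.464 μm/a

r_corr = 3.46 μm/a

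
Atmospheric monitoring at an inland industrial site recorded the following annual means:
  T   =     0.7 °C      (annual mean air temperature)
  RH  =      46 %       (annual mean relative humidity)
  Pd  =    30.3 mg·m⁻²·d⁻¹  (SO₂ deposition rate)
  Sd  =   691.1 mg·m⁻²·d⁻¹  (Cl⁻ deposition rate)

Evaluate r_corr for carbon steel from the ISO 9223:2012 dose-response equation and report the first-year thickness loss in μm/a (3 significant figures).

r_corr = 34.1 μm/a

carbon steel: T≤10 °C ⇒ hinge +0.150·(0.7−10) = -1.3950
  Pd branch = 1.77·Pd^0.52·e^(0.02·RH+f) = 6.487 μm/a
  Cl⁻ term: 0.102·691.1^0.62·exp(0.033·46+0.04·0.7) = 27.58
  r_corr = 6.487 + 27.58 = 34.06 μm/a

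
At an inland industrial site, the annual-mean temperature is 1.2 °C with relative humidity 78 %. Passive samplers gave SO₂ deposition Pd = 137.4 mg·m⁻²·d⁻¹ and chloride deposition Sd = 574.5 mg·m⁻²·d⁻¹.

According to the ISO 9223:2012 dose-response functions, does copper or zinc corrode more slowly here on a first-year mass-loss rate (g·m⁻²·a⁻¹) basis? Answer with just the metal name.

copper

copper: T≤10 °C ⇒ hinge +0.126·(1.2−10) = -1.1088
  SO₂ term: 0.0053·137.4^0.26·exp(0.059·78-1.1088) = 0.6269
  Cl⁻ term: 0.01025·574.5^0.27·exp(0.036·78+0.049·1.2) = 1.002
  r_corr = 0.6269 + 1.002 = 1.629 μm/a
  mass loss = 1.629 μm/a × 8.96 g/cm³ = 14.59 g·m⁻²·a⁻¹
zinc: temperature factor f = +0.038·(-8.8) = -0.3344
  Pd branch = 0.0129·Pd^0.44·e^(0.046·RH+f) = 2.913 μm/a
  Cl⁻ term: 0.0175·574.5^0.57·exp(0.008·78+0.085·1.2) = 1.352
  r_corr = 2.913 + 1.352 = 4.265 μm/a
  mass loss = 4.265 μm/a × 7.14 g/cm³ = 30.45 g·m⁻²·a⁻¹
Ordering by g·m⁻²·a⁻¹: zinc (30.5) > copper (14.6)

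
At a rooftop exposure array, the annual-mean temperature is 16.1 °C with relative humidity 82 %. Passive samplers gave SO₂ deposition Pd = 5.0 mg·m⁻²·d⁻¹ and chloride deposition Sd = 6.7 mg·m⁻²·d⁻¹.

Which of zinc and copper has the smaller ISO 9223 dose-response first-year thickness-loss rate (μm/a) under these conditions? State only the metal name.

zinc: T>10 °C ⇒ hinge -0.071·(16.1−10) = -0.4331
  Pd branch = 0.0129·Pd^0.44·e^(0.046·RH+f) = 0.7382 μm/a
  Cl⁻ term: 0.0175·6.7^0.57·exp(0.008·82+0.085·16.1) = 0.3919
  r_corr = 0.7382 + 0.3919 = 1.13 μm/a
copper: f(T) = -0.080·(T−10) [T>10 °C] = -0.4880
  SO₂ term: 0.0053·5.0^0.26·exp(0.059·82-0.4880) = 0.624
  Sd branch = 0.01025·Sd^0.27·e^(0.036·RH+0.049·T) = 0.7218 μm/a
  sum: 0.624 + 0.7218 → r_corr = 1.346 μm/a
Ordering by μm/a: copper (1.35) > zinc (1.13)

zinc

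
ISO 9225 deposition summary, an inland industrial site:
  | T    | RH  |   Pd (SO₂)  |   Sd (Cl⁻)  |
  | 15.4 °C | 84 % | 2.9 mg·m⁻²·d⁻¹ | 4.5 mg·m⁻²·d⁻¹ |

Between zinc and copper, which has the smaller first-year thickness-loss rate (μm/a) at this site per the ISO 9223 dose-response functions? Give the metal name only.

zinc

zinc: temperature factor f = -0.071·(5.4) = -0.3834
  SO₂ term: 0.0129·2.9^0.44·exp(0.046·84-0.3834) = 0.6693
  Cl⁻ term: 0.0175·4.5^0.57·exp(0.008·84+0.085·15.4) = 0.299
  sum: 0.6693 + 0.299 → r_corr = 0.9684 μm/a
copper: temperature factor f = -0.080·(5.4) = -0.4320
  Pd branch = 0.0053·Pd^0.26·e^(0.059·RH+f) = 0.6445 μm/a
  Cl⁻ term: 0.01025·4.5^0.27·exp(0.036·84+0.049·15.4) = 0.6732
  sum: 0.6445 + 0.6732 → r_corr = 1.318 μm/a
Ordering by μm/a: copper (1.32) > zinc (0.968)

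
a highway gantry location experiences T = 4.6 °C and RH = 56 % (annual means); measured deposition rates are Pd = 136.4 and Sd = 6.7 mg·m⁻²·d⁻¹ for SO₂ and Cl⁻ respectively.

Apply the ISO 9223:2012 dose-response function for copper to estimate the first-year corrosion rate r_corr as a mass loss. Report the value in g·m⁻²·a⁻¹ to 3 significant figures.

r_corr = 3.79 g·m⁻²·a⁻¹

copper: T≤10 °C ⇒ hinge +0.126·(4.6−10) = -0.6804
  sulphur-dioxide contribution → 0.2623 μm/a
  chloride contribution → 0.1611 μm/a
  ⇒ r_corr(copper) = 0.4234 μm/a
Convert to mass loss: 0.4234 μm/a × 8.96 g/cm³ = 3.794 g·m⁻²·a⁻¹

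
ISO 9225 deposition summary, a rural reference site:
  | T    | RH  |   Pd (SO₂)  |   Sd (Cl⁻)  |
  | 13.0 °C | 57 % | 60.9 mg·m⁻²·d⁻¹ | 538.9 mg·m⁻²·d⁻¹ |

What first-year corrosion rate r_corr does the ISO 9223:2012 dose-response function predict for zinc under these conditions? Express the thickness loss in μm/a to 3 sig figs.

zinc: f(T) = -0.071·(T−10) [T>10 °C] = -0.2130
  sulphur-dioxide contribution → 0.8751 μm/a
  chloride contribution → 3.006 μm/a
  ⇒ r_corr(zinc) = 3.881 μm/a

r_corr = 3.88 μm/a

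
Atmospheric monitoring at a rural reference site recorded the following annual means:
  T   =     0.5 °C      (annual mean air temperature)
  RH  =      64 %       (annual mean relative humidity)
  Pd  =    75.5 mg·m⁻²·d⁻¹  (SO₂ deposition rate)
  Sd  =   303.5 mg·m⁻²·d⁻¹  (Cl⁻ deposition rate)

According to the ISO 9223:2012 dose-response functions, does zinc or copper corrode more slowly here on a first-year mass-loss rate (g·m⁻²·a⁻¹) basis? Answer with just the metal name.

copper

zinc: temperature factor f = +0.038·(-9.5) = -0.3610
  Pd branch = 0.0129·Pd^0.44·e^(0.046·RH+f) = 1.145 μm/a
  Cl⁻ term: 0.0175·303.5^0.57·exp(0.008·64+0.085·0.5) = 0.7919
  sum: 1.145 + 0.7919 → r_corr = 1.937 μm/a
  mass loss = 1.937 μm/a × 7.14 g/cm³ = 13.83 g·m⁻²·a⁻¹
copper: T≤10 °C ⇒ hinge +0.126·(0.5−10) = -1.1970
  SO₂ term: 0.0053·75.5^0.26·exp(0.059·64-1.1970) = 0.2151
  Sd branch = 0.01025·Sd^0.27·e^(0.036·RH+0.049·T) = 0.4922 μm/a
  sum: 0.2151 + 0.4922 → r_corr = 0.7073 μm/a
  mass loss = 0.7073 μm/a × 8.96 g/cm³ = 6.337 g·m⁻²·a⁻¹
Ordering by g·m⁻²·a⁻¹: zinc (13.8) > copper (6.34)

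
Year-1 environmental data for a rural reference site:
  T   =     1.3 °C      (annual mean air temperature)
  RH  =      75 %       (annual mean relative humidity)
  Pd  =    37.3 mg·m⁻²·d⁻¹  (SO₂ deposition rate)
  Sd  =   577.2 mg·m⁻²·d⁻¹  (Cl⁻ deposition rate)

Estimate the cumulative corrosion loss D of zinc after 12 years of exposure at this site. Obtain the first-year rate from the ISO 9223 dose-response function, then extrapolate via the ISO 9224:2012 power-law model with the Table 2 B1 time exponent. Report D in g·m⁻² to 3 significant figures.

D(12) = 149 g·m⁻²

zinc: temperature factor f = +0.038·(-8.7) = -0.3306
  Pd branch = 0.0129·Pd^0.44·e^(0.046·RH+f) = 1.435 μm/a
  Sd branch = 0.0175·Sd^0.57·e^(0.008·RH+0.085·T) = 1.335 μm/a
  r_corr = 1.435 + 1.335 = 2.77 μm/a
Power-law: D(12) = r_corr · 12^0.813
  D(12) = 2.77 × 12^0.813 = 2.77 × 7.54 = 20.89 μm
  Mass loss = 20.89 μm × 7.14 g/cm³ = 149.1 g·m⁻²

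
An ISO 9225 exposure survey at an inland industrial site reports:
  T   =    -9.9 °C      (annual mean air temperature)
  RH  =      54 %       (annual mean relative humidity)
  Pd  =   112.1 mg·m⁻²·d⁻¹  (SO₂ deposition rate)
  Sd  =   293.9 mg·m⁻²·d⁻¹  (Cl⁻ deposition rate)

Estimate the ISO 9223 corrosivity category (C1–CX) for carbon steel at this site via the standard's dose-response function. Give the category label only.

carbon steel: T≤10 °C ⇒ hinge +0.150·(-9.9−10) = -2.9850
  sulphur-dioxide contribution → 3.065 μm/a
  chloride contribution → 13.83 μm/a
  total first-year rate 16.89 μm/a
16.9 μm/a falls in (1.3, 25] for carbon steel → category C2

C2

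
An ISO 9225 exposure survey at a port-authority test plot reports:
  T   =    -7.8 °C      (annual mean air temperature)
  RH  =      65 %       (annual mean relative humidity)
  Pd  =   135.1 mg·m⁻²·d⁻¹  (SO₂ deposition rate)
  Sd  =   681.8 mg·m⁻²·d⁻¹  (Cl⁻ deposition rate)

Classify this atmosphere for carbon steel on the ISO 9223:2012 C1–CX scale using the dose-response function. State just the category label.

C3

carbon steel: f(T) = +0.150·(T−10) [T≤10 °C] = -2.6700
  Pd branch = 1.77·Pd^0.52·e^(0.02·RH+f) = 5.767 μm/a
  Cl⁻ term: 0.102·681.8^0.62·exp(0.033·65+0.04·-7.8) = 36.44
  sum: 5.767 + 36.44 → r_corr = 42.2 μm/a
42.2 μm/a falls in (25, 50] for carbon steel → category C3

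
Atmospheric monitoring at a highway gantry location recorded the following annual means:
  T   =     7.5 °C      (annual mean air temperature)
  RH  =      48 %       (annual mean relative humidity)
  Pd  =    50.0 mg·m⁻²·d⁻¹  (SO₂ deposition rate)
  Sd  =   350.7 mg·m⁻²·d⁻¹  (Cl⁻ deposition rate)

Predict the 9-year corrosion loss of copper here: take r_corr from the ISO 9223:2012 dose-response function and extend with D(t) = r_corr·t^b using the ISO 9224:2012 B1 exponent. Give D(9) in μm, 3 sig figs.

D(9) = 2.54 μm

copper: temperature factor f = +0.126·(-2.5) = -0.3150
  SO₂ term: 0.0053·50.0^0.26·exp(0.059·48-0.3150) = 0.1816
  Cl⁻ term: 0.01025·350.7^0.27·exp(0.036·48+0.049·7.5) = 0.4054
  sum: 0.1816 + 0.4054 → r_corr = 0.587 μm/a
ISO 9224: D(t) = r_corr · t^b with b = 0.667 (copper, B1)
  D(9) = 0.587 × 9^0.667 = 0.587 × 4.33 = 2.542 μm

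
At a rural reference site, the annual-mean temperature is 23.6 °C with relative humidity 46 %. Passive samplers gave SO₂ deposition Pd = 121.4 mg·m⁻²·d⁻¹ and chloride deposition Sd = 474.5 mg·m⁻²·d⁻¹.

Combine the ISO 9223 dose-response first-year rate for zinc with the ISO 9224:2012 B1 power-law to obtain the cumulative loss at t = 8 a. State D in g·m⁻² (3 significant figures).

zinc: f(T) = -0.071·(T−10) [T>10 °C] = -0.9656
  Pd branch = 0.0129·Pd^0.44·e^(0.046·RH+f) = 0.3367 μm/a
  Sd branch = 0.0175·Sd^0.57·e^(0.008·RH+0.085·T) = 6.302 μm/a
  r_corr = 0.3367 + 6.302 = 6.639 μm/a
Power-law: D(8) = r_corr · 8^0.813
  D(8) = 6.639 × 8^0.813 = 6.639 × 5.423 = 36 μm
  Mass loss = 36 μm × 7.14 g/cm³ = 257.1 g·m⁻²

D(8) = 257 g·m⁻²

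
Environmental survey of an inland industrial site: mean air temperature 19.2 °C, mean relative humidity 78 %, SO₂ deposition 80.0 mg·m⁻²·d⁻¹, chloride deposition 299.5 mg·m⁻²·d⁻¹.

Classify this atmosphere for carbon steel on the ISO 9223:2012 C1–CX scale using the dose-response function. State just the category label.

C5

carbon steel: temperature factor f = -0.054·(9.2) = -0.4968
  SO₂ term: 1.77·80.0^0.52·exp(0.02·78-0.4968) = 50.04
  Sd branch = 0.102·Sd^0.62·e^(0.033·RH+0.04·T) = 98.94 μm/a
  sum: 50.04 + 98.94 → r_corr = 149 μm/a
149 μm/a falls in (80, 200] for carbon steel → category C5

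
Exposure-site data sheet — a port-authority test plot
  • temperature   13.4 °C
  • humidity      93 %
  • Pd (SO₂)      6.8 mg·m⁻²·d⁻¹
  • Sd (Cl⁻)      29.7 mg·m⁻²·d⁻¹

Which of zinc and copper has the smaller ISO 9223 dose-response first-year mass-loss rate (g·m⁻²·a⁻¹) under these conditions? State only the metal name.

zinc

zinc: temperature factor f = -0.071·(3.4) = -0.2414
  Pd branch = 0.0129·Pd^0.44·e^(0.046·RH+f) = 1.698 μm/a
  Sd branch = 0.0175·Sd^0.57·e^(0.008·RH+0.085·T) = 0.7949 μm/a
  sum: 1.698 + 0.7949 → r_corr = 2.493 μm/a
  mass loss = 2.493 μm/a × 7.14 g/cm³ = 17.8 g·m⁻²·a⁻¹
copper: T>10 °C ⇒ hinge -0.080·(13.4−10) = -0.2720
  SO₂ term: 0.0053·6.8^0.26·exp(0.059·93-0.2720) = 1.605
  Sd branch = 0.01025·Sd^0.27·e^(0.036·RH+0.049·T) = 1.405 μm/a
  r_corr = 1.605 + 1.405 = 3.01 μm/a
  mass loss = 3.01 μm/a × 8.96 g/cm³ = 26.97 g·m⁻²·a⁻¹
Ordering by g·m⁻²·a⁻¹: copper (27) > zinc (17.8)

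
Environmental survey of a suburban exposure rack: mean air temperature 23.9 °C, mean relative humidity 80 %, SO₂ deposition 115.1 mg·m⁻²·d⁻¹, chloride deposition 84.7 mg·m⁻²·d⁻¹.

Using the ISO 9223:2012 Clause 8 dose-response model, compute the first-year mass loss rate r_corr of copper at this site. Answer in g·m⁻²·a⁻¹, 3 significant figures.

copper: f(T) = -0.080·(T−10) [T>10 °C] = -1.1120
  SO₂ term: 0.0053·115.1^0.26·exp(0.059·80-1.1120) = 0.6716
  Cl⁻ term: 0.01025·84.7^0.27·exp(0.036·80+0.049·23.9) = 1.953
  sum: 0.6716 + 1.953 → r_corr = 2.624 μm/a
Convert to mass loss: 2.624 μm/a × 8.96 g/cm³ = 23.51 g·m⁻²·a⁻¹

r_corr = 23.5 g·m⁻²·a⁻¹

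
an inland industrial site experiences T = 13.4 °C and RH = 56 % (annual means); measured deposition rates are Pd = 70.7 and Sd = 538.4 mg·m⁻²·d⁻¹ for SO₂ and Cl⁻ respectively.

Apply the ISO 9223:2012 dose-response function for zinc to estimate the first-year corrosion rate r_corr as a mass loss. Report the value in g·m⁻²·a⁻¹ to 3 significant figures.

zinc: T>10 °C ⇒ hinge -0.071·(13.4−10) = -0.2414
  SO₂ term: 0.0129·70.7^0.44·exp(0.046·56-0.2414) = 0.8674
  Sd branch = 0.0175·Sd^0.57·e^(0.008·RH+0.085·T) = 3.083 μm/a
  r_corr = 0.8674 + 3.083 = 3.951 μm/a
Convert to mass loss: 3.951 μm/a × 7.14 g/cm³ = 28.21 g·m⁻²·a⁻¹

r_corr = 28.2 g·m⁻²·a⁻¹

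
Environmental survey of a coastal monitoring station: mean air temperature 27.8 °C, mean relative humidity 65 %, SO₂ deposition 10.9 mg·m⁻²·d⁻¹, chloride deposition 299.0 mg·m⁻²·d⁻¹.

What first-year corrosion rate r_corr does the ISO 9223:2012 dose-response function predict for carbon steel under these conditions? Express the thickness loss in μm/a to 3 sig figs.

r_corr = 99.4 μm/a

carbon steel: f(T) = -0.054·(T−10) [T>10 °C] = -0.9612
  sulphur-dioxide contribution → 8.601 μm/a
  chloride contribution → 90.78 μm/a
  ⇒ r_corr(carbon steel) = 99.39 μm/a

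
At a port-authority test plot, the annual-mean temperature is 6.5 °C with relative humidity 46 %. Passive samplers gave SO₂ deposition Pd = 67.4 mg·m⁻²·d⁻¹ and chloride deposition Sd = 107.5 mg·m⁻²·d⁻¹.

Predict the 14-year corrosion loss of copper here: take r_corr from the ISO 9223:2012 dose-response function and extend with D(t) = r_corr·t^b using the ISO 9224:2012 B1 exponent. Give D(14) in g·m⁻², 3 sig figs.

copper: f(T) = +0.126·(T−10) [T≤10 °C] = -0.4410
  sulphur-dioxide contribution → 0.1538 μm/a
  chloride contribution → 0.261 μm/a
  ⇒ r_corr(copper) = 0.4148 μm/a
Long-term exponent b (ISO 9224 Table 2, B1) = 0.667
  D(14) = 0.4148 × 14^0.667 = 0.4148 × 5.814 = 2.412 μm
  Mass loss = 2.412 μm × 8.96 g/cm³ = 21.61 g·m⁻²

D(14) = 21.6 g·m⁻²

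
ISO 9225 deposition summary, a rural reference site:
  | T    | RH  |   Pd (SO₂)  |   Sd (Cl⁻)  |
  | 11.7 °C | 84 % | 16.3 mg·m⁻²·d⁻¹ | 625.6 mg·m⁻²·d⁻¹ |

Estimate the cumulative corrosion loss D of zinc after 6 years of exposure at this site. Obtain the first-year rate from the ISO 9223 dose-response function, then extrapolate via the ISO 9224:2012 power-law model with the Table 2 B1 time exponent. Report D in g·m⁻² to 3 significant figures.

zinc: temperature factor f = -0.071·(1.7) = -0.1207
  Pd branch = 0.0129·Pd^0.44·e^(0.046·RH+f) = 1.861 μm/a
  Sd branch = 0.0175·Sd^0.57·e^(0.008·RH+0.085·T) = 3.636 μm/a
  r_corr = 1.861 + 3.636 = 5.497 μm/a
Power-law: D(6) = r_corr · 6^0.813
  D(6) = 5.497 × 6^0.813 = 5.497 × 4.292 = 23.59 μm
  Mass loss = 23.59 μm × 7.14 g/cm³ = 168.4 g·m⁻²

D(6) = 168 g·m⁻²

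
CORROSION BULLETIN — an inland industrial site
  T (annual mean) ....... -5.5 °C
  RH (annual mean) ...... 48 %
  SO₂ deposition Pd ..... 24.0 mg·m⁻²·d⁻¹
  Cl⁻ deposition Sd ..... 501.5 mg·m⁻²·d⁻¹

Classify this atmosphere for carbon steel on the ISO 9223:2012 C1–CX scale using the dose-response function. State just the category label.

carbon steel: temperature factor f = +0.150·(-15.5) = -2.3250
  sulphur-dioxide contribution → 2.36 μm/a
  chloride contribution → 18.84 μm/a
  ⇒ r_corr(carbon steel) = 21.2 μm/a
Category bounds: 1.3…25 μm/a bracket r_corr ⇒ C2

C2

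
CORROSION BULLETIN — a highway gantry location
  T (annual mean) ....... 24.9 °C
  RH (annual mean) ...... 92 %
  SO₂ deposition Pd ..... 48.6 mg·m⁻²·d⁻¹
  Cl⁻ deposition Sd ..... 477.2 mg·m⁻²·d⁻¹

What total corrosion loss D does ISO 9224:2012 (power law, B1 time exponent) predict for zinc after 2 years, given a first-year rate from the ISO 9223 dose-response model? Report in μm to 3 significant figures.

D(2) = 20.9 μm

zinc: T>10 °C ⇒ hinge -0.071·(24.9−10) = -1.0579
  Pd branch = 0.0129·Pd^0.44·e^(0.046·RH+f) = 1.703 μm/a
  Cl⁻ term: 0.0175·477.2^0.57·exp(0.008·92+0.085·24.9) = 10.2
  r_corr = 1.703 + 10.2 = 11.91 μm/a
ISO 9224: D(t) = r_corr · t^b with b = 0.813 (zinc, B1)
  D(2) = 11.91 × 2^0.813 = 11.91 × 1.757 = 20.92 μm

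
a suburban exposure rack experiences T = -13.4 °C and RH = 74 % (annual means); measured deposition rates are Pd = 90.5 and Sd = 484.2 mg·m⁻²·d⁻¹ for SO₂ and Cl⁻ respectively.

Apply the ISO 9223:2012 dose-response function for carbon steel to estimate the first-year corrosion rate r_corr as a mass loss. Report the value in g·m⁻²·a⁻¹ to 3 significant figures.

carbon steel: temperature factor f = +0.150·(-23.4) = -3.5100
  SO₂ term: 1.77·90.5^0.52·exp(0.02·74-3.5100) = 2.42
  Sd branch = 0.102·Sd^0.62·e^(0.033·RH+0.04·T) = 31.7 μm/a
  sum: 2.42 + 31.7 → r_corr = 34.12 μm/a
Convert to mass loss: 34.12 μm/a × 7.85 g/cm³ = 267.9 g·m⁻²·a⁻¹

r_corr = 268 g·m⁻²·a⁻¹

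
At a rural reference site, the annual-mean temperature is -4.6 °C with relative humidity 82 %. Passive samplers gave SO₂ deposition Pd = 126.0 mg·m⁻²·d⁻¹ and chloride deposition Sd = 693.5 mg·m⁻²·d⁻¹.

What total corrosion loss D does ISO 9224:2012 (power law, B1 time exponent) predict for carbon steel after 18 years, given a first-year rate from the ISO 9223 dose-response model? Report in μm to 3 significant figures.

D(18) = 390 μm

carbon steel: f(T) = +0.150·(T−10) [T≤10 °C] = -2.1900
  Pd branch = 1.77·Pd^0.52·e^(0.02·RH+f) = 12.63 μm/a
  Sd branch = 0.102·Sd^0.62·e^(0.033·RH+0.04·T) = 73.34 μm/a
  r_corr = 12.63 + 73.34 = 85.97 μm/a
ISO 9224: D(t) = r_corr · t^b with b = 0.523 (carbon steel, B1)
  D(18) = 85.97 × 18^0.523 = 85.97 × 4.534 = 389.8 μm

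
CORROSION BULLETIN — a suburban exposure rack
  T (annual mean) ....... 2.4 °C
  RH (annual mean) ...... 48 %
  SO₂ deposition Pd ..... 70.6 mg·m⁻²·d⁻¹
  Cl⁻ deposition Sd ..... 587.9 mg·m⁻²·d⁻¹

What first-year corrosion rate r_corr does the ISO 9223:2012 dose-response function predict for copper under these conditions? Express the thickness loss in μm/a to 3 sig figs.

r_corr = 0.468 μm/a

copper: temperature factor f = +0.126·(-7.6) = -0.9576
  Pd branch = 0.0053·Pd^0.26·e^(0.059·RH+f) = 0.1045 μm/a
  Cl⁻ term: 0.01025·587.9^0.27·exp(0.036·48+0.049·2.4) = 0.3631
  sum: 0.1045 + 0.3631 → r_corr = 0.4675 μm/a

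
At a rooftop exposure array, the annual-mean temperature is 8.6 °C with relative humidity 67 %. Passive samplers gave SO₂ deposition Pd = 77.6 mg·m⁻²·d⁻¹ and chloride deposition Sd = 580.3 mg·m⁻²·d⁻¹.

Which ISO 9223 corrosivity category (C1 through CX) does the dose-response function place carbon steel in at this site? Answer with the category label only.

C5

carbon steel: temperature factor f = +0.150·(-1.4) = -0.2100
  Pd branch = 1.77·Pd^0.52·e^(0.02·RH+f) = 52.66 μm/a
  Cl⁻ term: 0.102·580.3^0.62·exp(0.033·67+0.04·8.6) = 67.87
  sum: 52.66 + 67.87 → r_corr = 120.5 μm/a
ISO 9223 Table 2 (carbon steel): 80 < 121 ≤ 200 μm/a ⇒ C5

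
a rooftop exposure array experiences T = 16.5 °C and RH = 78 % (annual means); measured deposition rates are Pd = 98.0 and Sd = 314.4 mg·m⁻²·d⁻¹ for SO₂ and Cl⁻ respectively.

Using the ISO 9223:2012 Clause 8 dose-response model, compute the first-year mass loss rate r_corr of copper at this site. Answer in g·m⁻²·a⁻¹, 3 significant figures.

r_corr = 25.4 g·m⁻²·a⁻¹

copper: temperature factor f = -0.080·(6.5) = -0.5200
  Pd branch = 0.0053·Pd^0.26·e^(0.059·RH+f) = 1.035 μm/a
  Sd branch = 0.01025·Sd^0.27·e^(0.036·RH+0.049·T) = 1.802 μm/a
  r_corr = 1.035 + 1.802 = 2.836 μm/a
Convert to mass loss: 2.836 μm/a × 8.96 g/cm³ = 25.41 g·m⁻²·a⁻¹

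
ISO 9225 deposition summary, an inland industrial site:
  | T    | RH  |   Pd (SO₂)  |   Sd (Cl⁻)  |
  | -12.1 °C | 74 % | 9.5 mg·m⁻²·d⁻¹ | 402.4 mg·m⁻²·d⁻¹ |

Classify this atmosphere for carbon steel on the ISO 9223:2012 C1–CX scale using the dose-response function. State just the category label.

C3

carbon steel: temperature factor f = +0.150·(-22.1) = -3.3150
  SO₂ term: 1.77·9.5^0.52·exp(0.02·74-3.3150) = 0.9109
  Sd branch = 0.102·Sd^0.62·e^(0.033·RH+0.04·T) = 29.77 μm/a
  sum: 0.9109 + 29.77 → r_corr = 30.68 μm/a
30.7 μm/a falls in (25, 50] for carbon steel → category C3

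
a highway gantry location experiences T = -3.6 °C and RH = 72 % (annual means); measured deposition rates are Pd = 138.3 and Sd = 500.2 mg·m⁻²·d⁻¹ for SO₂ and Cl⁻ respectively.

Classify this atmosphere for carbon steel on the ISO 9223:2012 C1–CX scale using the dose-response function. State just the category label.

C4

carbon steel: f(T) = +0.150·(T−10) [T≤10 °C] = -2.0400
  Pd branch = 1.77·Pd^0.52·e^(0.02·RH+f) = 12.61 μm/a
  Sd branch = 0.102·Sd^0.62·e^(0.033·RH+0.04·T) = 44.81 μm/a
  r_corr = 12.61 + 44.81 = 57.42 μm/a
Category bounds: 50…80 μm/a bracket r_corr ⇒ C4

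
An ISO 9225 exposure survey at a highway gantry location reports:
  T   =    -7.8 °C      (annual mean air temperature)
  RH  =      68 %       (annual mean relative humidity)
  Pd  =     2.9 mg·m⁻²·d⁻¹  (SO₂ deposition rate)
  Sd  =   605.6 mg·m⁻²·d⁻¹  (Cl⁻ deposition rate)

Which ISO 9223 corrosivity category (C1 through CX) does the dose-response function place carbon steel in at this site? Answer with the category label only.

C3

carbon steel: f(T) = +0.150·(T−10) [T≤10 °C] = -2.6700
  sulphur-dioxide contribution → 0.8308 μm/a
  chloride contribution → 37.38 μm/a
  ⇒ r_corr(carbon steel) = 38.21 μm/a
ISO 9223 Table 2 (carbon steel): 25 < 38.2 ≤ 50 μm/a ⇒ C3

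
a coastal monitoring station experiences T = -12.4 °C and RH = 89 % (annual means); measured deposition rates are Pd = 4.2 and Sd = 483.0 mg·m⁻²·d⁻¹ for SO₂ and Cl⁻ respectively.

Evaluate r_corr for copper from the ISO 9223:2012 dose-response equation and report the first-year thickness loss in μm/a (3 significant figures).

copper: f(T) = +0.126·(T−10) [T≤10 °C] = -2.8224
  Pd branch = 0.0053·Pd^0.26·e^(0.059·RH+f) = 0.08731 μm/a
  Cl⁻ term: 0.01025·483.0^0.27·exp(0.036·89+0.049·-12.4) = 0.7294
  sum: 0.08731 + 0.7294 → r_corr = 0.8168 μm/a

r_corr = 0.817 μm/a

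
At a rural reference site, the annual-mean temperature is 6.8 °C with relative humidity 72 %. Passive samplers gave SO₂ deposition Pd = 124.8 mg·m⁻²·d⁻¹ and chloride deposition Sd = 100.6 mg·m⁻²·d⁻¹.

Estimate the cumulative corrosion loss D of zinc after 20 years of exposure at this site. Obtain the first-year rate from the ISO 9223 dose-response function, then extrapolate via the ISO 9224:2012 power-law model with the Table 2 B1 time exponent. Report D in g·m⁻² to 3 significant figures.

D(20) = 276 g·m⁻²

zinc: temperature factor f = +0.038·(-3.2) = -0.1216
  Pd branch = 0.0129·Pd^0.44·e^(0.046·RH+f) = 2.621 μm/a
  Cl⁻ term: 0.0175·100.6^0.57·exp(0.008·72+0.085·6.8) = 0.7686
  r_corr = 2.621 + 0.7686 = 3.39 μm/a
Long-term exponent b (ISO 9224 Table 2, B1) = 0.813
  D(20) = 3.39 × 20^0.813 = 3.39 × 11.42 = 38.72 μm
  Mass loss = 38.72 μm × 7.14 g/cm³ = 276.4 g·m⁻²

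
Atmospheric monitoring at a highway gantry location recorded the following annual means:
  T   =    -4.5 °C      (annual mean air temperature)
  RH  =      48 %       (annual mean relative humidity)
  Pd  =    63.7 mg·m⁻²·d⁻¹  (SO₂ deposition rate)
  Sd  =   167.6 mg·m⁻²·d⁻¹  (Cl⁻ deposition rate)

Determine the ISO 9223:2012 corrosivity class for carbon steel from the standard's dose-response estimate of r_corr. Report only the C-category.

C2

carbon steel: T≤10 °C ⇒ hinge +0.150·(-4.5−10) = -2.1750
  SO₂ term: 1.77·63.7^0.52·exp(0.02·48-2.1750) = 4.555
  Sd branch = 0.102·Sd^0.62·e^(0.033·RH+0.04·T) = 9.94 μm/a
  r_corr = 4.555 + 9.94 = 14.49 μm/a
Category bounds: 1.3…25 μm/a bracket r_corr ⇒ C2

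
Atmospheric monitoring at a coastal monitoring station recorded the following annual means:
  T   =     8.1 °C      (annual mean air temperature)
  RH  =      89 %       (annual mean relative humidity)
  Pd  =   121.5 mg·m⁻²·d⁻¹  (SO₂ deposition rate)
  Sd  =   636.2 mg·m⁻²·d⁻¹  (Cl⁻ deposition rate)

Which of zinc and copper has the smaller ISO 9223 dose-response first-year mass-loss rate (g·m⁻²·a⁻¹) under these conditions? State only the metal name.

zinc: temperature factor f = +0.038·(-1.9) = -0.0722
  SO₂ term: 0.0129·121.5^0.44·exp(0.046·89-0.0722) = 5.949
  Sd branch = 0.0175·Sd^0.57·e^(0.008·RH+0.085·T) = 2.814 μm/a
  r_corr = 5.949 + 2.814 = 8.763 μm/a
  mass loss = 8.763 μm/a × 7.14 g/cm³ = 62.57 g·m⁻²·a⁻¹
copper: T≤10 °C ⇒ hinge +0.126·(8.1−10) = -0.2394
  Pd branch = 0.0053·Pd^0.26·e^(0.059·RH+f) = 2.772 μm/a
  Cl⁻ term: 0.01025·636.2^0.27·exp(0.036·89+0.049·8.1) = 2.146
  sum: 2.772 + 2.146 → r_corr = 4.917 μm/a
  mass loss = 4.917 μm/a × 8.96 g/cm³ = 44.06 g·m⁻²·a⁻¹
Ordering by g·m⁻²·a⁻¹: zinc (62.6) > copper (44.1)

copper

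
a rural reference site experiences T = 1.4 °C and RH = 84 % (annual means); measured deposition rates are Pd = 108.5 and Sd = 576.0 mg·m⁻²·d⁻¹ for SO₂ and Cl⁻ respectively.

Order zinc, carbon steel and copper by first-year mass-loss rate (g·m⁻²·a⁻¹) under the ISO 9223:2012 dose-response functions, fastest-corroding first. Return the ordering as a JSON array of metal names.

["carbon steel", "zinc", "copper"]

zinc: T≤10 °C ⇒ hinge +0.038·(1.4−10) = -0.3268
  SO₂ term: 0.0129·108.5^0.44·exp(0.046·84-0.3268) = 3.486
  Sd branch = 0.0175·Sd^0.57·e^(0.008·RH+0.085·T) = 1.445 μm/a
  r_corr = 3.486 + 1.445 = 4.932 μm/a
  mass loss = 4.932 μm/a × 7.14 g/cm³ = 35.21 g·m⁻²·a⁻¹
carbon steel: f(T) = +0.150·(T−10) [T≤10 °C] = -1.2900
  SO₂ term: 1.77·108.5^0.52·exp(0.02·84-1.2900) = 29.91
  Sd branch = 0.102·Sd^0.62·e^(0.033·RH+0.04·T) = 88.77 μm/a
  sum: 29.91 + 88.77 → r_corr = 118.7 μm/a
  mass loss = 118.7 μm/a × 7.85 g/cm³ = 931.6 g·m⁻²·a⁻¹
copper: T≤10 °C ⇒ hinge +0.126·(1.4−10) = -1.0836
  Pd branch = 0.0053·Pd^0.26·e^(0.059·RH+f) = 0.8615 μm/a
  Cl⁻ term: 0.01025·576.0^0.27·exp(0.036·84+0.049·1.4) = 1.256
  sum: 0.8615 + 1.256 → r_corr = 2.118 μm/a
  mass loss = 2.118 μm/a × 8.96 g/cm³ = 18.98 g·m⁻²·a⁻¹
Ordering by g·m⁻²·a⁻¹: carbon steel (932) > zinc (35.2) > copper (19)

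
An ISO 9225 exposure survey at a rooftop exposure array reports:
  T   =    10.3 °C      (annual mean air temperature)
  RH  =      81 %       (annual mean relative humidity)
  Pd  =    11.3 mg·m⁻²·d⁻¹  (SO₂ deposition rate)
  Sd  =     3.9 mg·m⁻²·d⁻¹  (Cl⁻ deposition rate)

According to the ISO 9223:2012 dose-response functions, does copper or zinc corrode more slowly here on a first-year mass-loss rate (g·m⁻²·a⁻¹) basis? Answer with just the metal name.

zinc

copper: temperature factor f = -0.080·(0.3) = -0.0240
  sulphur-dioxide contribution → 1.157 μm/a
  chloride contribution → 0.4528 μm/a
  total first-year rate 1.609 μm/a
  mass loss = 1.609 μm/a × 8.96 g/cm³ = 14.42 g·m⁻²·a⁻¹
zinc: T>10 °C ⇒ hinge -0.071·(10.3−10) = -0.0213
  sulphur-dioxide contribution → 1.524 μm/a
  chloride contribution → 0.1744 μm/a
  total first-year rate 1.698 μm/a
  mass loss = 1.698 μm/a × 7.14 g/cm³ = 12.12 g·m⁻²·a⁻¹
Ordering by g·m⁻²·a⁻¹: copper (14.4) > zinc (12.1)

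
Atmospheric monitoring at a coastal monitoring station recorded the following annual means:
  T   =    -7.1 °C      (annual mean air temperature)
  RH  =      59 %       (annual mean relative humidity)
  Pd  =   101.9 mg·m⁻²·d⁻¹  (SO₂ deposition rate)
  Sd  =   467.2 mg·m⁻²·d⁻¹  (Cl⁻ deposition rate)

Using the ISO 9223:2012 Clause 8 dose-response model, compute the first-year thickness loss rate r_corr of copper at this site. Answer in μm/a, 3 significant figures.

copper: T≤10 °C ⇒ hinge +0.126·(-7.1−10) = -2.1546
  SO₂ term: 0.0053·101.9^0.26·exp(0.059·59-2.1546) = 0.06644
  Cl⁻ term: 0.01025·467.2^0.27·exp(0.036·59+0.049·-7.1) = 0.3183
  r_corr = 0.06644 + 0.3183 = 0.3847 μm/a

r_corr = 0.385 μm/a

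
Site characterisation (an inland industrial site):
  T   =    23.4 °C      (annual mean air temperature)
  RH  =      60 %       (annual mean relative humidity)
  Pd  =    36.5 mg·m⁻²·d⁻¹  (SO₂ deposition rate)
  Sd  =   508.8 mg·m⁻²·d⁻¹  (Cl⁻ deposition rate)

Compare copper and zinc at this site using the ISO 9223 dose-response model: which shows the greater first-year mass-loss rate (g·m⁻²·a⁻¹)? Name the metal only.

copper: f(T) = -0.080·(T−10) [T>10 °C] = -1.0720
  Pd branch = 0.0053·Pd^0.26·e^(0.059·RH+f) = 0.1593 μm/a
  Cl⁻ term: 0.01025·508.8^0.27·exp(0.036·60+0.049·23.4) = 1.505
  r_corr = 0.1593 + 1.505 = 1.664 μm/a
  mass loss = 1.664 μm/a × 8.96 g/cm³ = 14.91 g·m⁻²·a⁻¹
zinc: f(T) = -0.071·(T−10) [T>10 °C] = -0.9514
  Pd branch = 0.0129·Pd^0.44·e^(0.046·RH+f) = 0.3832 μm/a
  Sd branch = 0.0175·Sd^0.57·e^(0.008·RH+0.085·T) = 7.212 μm/a
  r_corr = 0.3832 + 7.212 = 7.595 μm/a
  mass loss = 7.595 μm/a × 7.14 g/cm³ = 54.23 g·m⁻²·a⁻¹
Ordering by g·m⁻²·a⁻¹: zinc (54.2) > copper (14.9)

zinc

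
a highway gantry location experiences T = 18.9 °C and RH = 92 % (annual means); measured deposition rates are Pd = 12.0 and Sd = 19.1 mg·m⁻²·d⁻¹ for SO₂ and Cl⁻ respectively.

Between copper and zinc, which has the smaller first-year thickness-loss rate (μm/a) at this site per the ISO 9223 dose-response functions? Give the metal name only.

copper: T>10 °C ⇒ hinge -0.080·(18.9−10) = -0.7120
  Pd branch = 0.0053·Pd^0.26·e^(0.059·RH+f) = 1.13 μm/a
  Sd branch = 0.01025·Sd^0.27·e^(0.036·RH+0.049·T) = 1.575 μm/a
  r_corr = 1.13 + 1.575 = 2.704 μm/a
zinc: temperature factor f = -0.071·(8.9) = -0.6319
  SO₂ term: 0.0129·12.0^0.44·exp(0.046·92-0.6319) = 1.409
  Sd branch = 0.0175·Sd^0.57·e^(0.008·RH+0.085·T) = 0.9785 μm/a
  sum: 1.409 + 0.9785 → r_corr = 2.388 μm/a
Ordering by μm/a: copper (2.7) > zinc (2.39)

zinc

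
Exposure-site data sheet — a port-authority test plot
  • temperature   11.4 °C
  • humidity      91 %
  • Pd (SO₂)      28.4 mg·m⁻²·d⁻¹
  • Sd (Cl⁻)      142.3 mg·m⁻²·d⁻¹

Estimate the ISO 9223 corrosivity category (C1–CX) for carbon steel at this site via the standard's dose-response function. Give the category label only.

C5

carbon steel: f(T) = -0.054·(T−10) [T>10 °C] = -0.0756
  Pd branch = 1.77·Pd^0.52·e^(0.02·RH+f) = 57.71 μm/a
  Sd branch = 0.102·Sd^0.62·e^(0.033·RH+0.04·T) = 70.12 μm/a
  r_corr = 57.71 + 70.12 = 127.8 μm/a
128 μm/a falls in (80, 200] for carbon steel → category C5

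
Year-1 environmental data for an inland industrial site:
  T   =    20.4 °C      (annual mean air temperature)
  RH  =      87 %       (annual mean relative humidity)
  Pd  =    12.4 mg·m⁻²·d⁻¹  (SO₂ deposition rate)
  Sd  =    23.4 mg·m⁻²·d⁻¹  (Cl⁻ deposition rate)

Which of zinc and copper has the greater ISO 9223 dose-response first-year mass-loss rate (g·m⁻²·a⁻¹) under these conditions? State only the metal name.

copper

zinc: temperature factor f = -0.071·(10.4) = -0.7384
  SO₂ term: 0.0129·12.4^0.44·exp(0.046·87-0.7384) = 1.021
  Cl⁻ term: 0.0175·23.4^0.57·exp(0.008·87+0.085·20.4) = 1.199
  r_corr = 1.021 + 1.199 = 2.22 μm/a
  mass loss = 2.22 μm/a × 7.14 g/cm³ = 15.85 g·m⁻²·a⁻¹
copper: f(T) = -0.080·(T−10) [T>10 °C] = -0.8320
  SO₂ term: 0.0053·12.4^0.26·exp(0.059·87-0.8320) = 0.7524
  Sd branch = 0.01025·Sd^0.27·e^(0.036·RH+0.049·T) = 1.495 μm/a
  sum: 0.7524 + 1.495 → r_corr = 2.248 μm/a
  mass loss = 2.248 μm/a × 8.96 g/cm³ = 20.14 g·m⁻²·a⁻¹
Ordering by g·m⁻²·a⁻¹: copper (20.1) > zinc (15.9)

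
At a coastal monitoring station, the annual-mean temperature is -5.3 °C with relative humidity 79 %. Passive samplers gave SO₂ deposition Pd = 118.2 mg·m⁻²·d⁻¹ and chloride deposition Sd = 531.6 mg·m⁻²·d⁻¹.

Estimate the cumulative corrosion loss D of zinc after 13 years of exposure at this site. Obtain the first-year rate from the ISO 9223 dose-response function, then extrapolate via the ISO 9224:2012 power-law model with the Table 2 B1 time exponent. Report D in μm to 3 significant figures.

D(13) = 24.0 μm

zinc: T≤10 °C ⇒ hinge +0.038·(-5.3−10) = -0.5814
  SO₂ term: 0.0129·118.2^0.44·exp(0.046·79-0.5814) = 2.23
  Sd branch = 0.0175·Sd^0.57·e^(0.008·RH+0.085·T) = 0.7507 μm/a
  r_corr = 2.23 + 0.7507 = 2.98 μm/a
ISO 9224: D(t) = r_corr · t^b with b = 0.813 (zinc, B1)
  D(13) = 2.98 × 13^0.813 = 2.98 × 8.047 = 23.98 μm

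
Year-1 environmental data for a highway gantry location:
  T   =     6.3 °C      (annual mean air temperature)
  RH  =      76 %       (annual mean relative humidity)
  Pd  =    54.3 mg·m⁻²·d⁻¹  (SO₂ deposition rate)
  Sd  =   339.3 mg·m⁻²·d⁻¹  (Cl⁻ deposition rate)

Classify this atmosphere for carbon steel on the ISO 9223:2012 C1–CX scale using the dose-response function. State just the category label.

carbon steel: T≤10 °C ⇒ hinge +0.150·(6.3−10) = -0.5550
  sulphur-dioxide contribution → 37.08 μm/a
  chloride contribution → 59.73 μm/a
  ⇒ r_corr(carbon steel) = 96.82 μm/a
Category bounds: 80…200 μm/a bracket r_corr ⇒ C5

C5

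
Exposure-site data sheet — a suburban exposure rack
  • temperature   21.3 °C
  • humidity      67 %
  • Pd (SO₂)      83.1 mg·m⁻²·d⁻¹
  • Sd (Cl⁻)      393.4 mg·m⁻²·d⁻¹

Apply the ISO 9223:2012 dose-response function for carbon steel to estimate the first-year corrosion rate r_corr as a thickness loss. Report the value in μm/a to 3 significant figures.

r_corr = 125 μm/a

carbon steel: T>10 °C ⇒ hinge -0.054·(21.3−10) = -0.6102
  Pd branch = 1.77·Pd^0.52·e^(0.02·RH+f) = 36.57 μm/a
  Sd branch = 0.102·Sd^0.62·e^(0.033·RH+0.04·T) = 88.64 μm/a
  r_corr = 36.57 + 88.64 = 125.2 μm/a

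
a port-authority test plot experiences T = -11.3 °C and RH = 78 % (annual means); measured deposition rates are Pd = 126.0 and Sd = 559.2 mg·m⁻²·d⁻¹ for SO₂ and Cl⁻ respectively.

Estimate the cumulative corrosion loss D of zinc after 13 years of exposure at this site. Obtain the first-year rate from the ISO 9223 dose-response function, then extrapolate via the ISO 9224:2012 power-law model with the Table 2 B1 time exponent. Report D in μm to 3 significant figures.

zinc: T≤10 °C ⇒ hinge +0.038·(-11.3−10) = -0.8094
  Pd branch = 0.0129·Pd^0.44·e^(0.046·RH+f) = 1.744 μm/a
  Sd branch = 0.0175·Sd^0.57·e^(0.008·RH+0.085·T) = 0.4603 μm/a
  sum: 1.744 + 0.4603 → r_corr = 2.204 μm/a
ISO 9224: D(t) = r_corr · t^b with b = 0.813 (zinc, B1)
  D(13) = 2.204 × 13^0.813 = 2.204 × 8.047 = 17.74 μm

D(13) = 17.7 μm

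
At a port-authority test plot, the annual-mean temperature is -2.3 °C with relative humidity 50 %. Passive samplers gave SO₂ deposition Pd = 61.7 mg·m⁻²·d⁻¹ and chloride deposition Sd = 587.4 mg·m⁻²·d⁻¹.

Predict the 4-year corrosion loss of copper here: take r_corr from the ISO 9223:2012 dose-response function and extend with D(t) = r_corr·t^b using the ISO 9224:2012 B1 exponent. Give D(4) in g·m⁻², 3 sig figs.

copper: T≤10 °C ⇒ hinge +0.126·(-2.3−10) = -1.5498
  SO₂ term: 0.0053·61.7^0.26·exp(0.059·50-1.5498) = 0.06278
  Sd branch = 0.01025·Sd^0.27·e^(0.036·RH+0.049·T) = 0.3098 μm/a
  sum: 0.06278 + 0.3098 → r_corr = 0.3726 μm/a
ISO 9224: D(t) = r_corr · t^b with b = 0.667 (copper, B1)
  D(4) = 0.3726 × 4^0.667 = 0.3726 × 2.521 = 0.9394 μm
  Mass loss = 0.9394 μm × 8.96 g/cm³ = 8.417 g·m⁻²

D(4) = 8.42 g·m⁻²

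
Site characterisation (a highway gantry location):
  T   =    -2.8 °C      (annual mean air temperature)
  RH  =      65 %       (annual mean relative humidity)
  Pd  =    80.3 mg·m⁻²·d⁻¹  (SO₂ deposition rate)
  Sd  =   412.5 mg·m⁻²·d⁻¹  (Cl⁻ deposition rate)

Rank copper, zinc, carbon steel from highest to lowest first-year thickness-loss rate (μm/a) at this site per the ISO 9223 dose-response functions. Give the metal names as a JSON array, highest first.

copper: temperature factor f = +0.126·(-12.8) = -1.6128
  SO₂ term: 0.0053·80.3^0.26·exp(0.059·65-1.6128) = 0.153
  Cl⁻ term: 0.01025·412.5^0.27·exp(0.036·65+0.049·-2.8) = 0.4716
  sum: 0.153 + 0.4716 → r_corr = 0.6245 μm/a
zinc: temperature factor f = +0.038·(-12.8) = -0.4864
  SO₂ term: 0.0129·80.3^0.44·exp(0.046·65-0.4864) = 1.086
  Cl⁻ term: 0.0175·412.5^0.57·exp(0.008·65+0.085·-2.8) = 0.7183
  sum: 1.086 + 0.7183 → r_corr = 1.805 μm/a
carbon steel: f(T) = +0.150·(T−10) [T≤10 °C] = -1.9200
  SO₂ term: 1.77·80.3^0.52·exp(0.02·65-1.9200) = 9.315
  Cl⁻ term: 0.102·412.5^0.62·exp(0.033·65+0.04·-2.8) = 32.59
  sum: 9.315 + 32.59 → r_corr = 41.9 μm/a
Ordering by μm/a: carbon steel (41.9) > zinc (1.8) > copper (0.625)

["carbon steel", "zinc", "copper"]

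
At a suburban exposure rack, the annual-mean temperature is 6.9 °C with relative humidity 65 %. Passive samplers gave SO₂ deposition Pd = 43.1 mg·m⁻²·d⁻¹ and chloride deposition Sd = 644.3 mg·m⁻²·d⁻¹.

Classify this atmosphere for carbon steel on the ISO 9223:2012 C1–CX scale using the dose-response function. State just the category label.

C5

carbon steel: T≤10 °C ⇒ hinge +0.150·(6.9−10) = -0.4650
  sulphur-dioxide contribution → 28.88 μm/a
  chloride contribution → 63.34 μm/a
  ⇒ r_corr(carbon steel) = 92.21 μm/a
92.2 μm/a falls in (80, 200] for carbon steel → category C5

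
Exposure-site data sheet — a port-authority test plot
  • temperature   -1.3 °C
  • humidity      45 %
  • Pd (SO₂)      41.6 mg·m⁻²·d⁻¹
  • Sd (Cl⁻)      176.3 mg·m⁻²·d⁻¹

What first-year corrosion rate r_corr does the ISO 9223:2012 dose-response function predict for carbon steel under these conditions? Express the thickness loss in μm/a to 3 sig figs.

r_corr = 16.1 μm/a

carbon steel: temperature factor f = +0.150·(-11.3) = -1.6950
  sulphur-dioxide contribution → 5.554 μm/a
  chloride contribution → 10.56 μm/a
  ⇒ r_corr(carbon steel) = 16.11 μm/a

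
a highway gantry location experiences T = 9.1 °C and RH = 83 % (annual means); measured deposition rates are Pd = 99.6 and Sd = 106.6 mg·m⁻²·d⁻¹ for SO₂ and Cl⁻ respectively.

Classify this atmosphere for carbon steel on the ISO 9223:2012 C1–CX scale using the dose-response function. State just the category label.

carbon steel: temperature factor f = +0.150·(-0.9) = -0.1350
  sulphur-dioxide contribution → 89 μm/a
  chloride contribution → 41.06 μm/a
  ⇒ r_corr(carbon steel) = 130.1 μm/a
ISO 9223 Table 2 (carbon steel): 80 < 130 ≤ 200 μm/a ⇒ C5

C5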